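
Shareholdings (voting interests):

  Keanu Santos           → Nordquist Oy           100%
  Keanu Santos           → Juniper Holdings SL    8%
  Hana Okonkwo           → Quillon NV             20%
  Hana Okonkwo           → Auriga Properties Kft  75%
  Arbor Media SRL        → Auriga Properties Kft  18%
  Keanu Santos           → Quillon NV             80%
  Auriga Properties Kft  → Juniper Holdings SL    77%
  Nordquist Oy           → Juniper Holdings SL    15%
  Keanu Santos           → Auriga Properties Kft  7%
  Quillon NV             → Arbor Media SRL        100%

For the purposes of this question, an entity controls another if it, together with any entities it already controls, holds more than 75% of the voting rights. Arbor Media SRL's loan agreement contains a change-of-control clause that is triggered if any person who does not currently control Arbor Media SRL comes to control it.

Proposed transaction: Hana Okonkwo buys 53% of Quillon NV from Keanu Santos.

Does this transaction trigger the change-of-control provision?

No

The purchase adds only to Hana's holdings (Keanu's stake shrinks), so Hana is the only person who could newly come to control Arbor.
Hana's largest direct stake is 75% in Auriga, which does not meet the threshold, so Hana controls no company.
Neither Hana nor any entity Hana controls holds any voting interest in Arbor.
So before the transaction, Hana does not control Arbor.
After the purchase, Hana's direct stake in Quillon rises to 20% + 53% = 73%, and Keanu's stake falls to 27%.
Hana's side now holds 73% of Quillon, not > 75%, so Hana still does not control Quillon.
After the transaction, neither Hana nor any entity Hana controls holds a voting interest in Arbor, so Hana still does not control it.
No new person acquires control, so the clause is not triggered.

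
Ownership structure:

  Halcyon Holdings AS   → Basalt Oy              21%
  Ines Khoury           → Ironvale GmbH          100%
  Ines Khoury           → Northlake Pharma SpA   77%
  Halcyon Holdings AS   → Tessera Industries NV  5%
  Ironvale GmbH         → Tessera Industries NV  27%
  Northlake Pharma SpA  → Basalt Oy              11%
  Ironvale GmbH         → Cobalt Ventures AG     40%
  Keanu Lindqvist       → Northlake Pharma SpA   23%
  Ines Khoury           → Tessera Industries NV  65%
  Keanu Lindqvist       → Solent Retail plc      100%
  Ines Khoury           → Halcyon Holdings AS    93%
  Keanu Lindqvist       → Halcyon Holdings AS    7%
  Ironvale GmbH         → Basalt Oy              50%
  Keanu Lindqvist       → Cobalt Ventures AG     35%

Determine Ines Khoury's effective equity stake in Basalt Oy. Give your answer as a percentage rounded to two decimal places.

78.00%

Ines reaches Basalt along 3 paths.
Via Halcyon: 93% × 21% = 19.53%.
Via Northlake: 77% × 11% = 8.47%.
Via Ironvale: 100% × 50% = 50%.
Total: 19.53% + 8.47% + 50% = 78%.
Rounded: 78.00%.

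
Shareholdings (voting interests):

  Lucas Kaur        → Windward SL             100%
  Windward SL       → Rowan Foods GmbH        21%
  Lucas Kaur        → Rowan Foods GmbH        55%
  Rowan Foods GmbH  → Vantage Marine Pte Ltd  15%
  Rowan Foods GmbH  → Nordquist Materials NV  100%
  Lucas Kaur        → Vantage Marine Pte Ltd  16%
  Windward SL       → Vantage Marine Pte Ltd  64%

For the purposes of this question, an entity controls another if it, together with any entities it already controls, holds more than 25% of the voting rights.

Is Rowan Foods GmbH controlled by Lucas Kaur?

Lucas holds 100% of Windward, so Lucas controls Windward.
Lucas and Windward together hold 55% + 21% = 76% of Rowan, so Lucas controls Rowan.

Yes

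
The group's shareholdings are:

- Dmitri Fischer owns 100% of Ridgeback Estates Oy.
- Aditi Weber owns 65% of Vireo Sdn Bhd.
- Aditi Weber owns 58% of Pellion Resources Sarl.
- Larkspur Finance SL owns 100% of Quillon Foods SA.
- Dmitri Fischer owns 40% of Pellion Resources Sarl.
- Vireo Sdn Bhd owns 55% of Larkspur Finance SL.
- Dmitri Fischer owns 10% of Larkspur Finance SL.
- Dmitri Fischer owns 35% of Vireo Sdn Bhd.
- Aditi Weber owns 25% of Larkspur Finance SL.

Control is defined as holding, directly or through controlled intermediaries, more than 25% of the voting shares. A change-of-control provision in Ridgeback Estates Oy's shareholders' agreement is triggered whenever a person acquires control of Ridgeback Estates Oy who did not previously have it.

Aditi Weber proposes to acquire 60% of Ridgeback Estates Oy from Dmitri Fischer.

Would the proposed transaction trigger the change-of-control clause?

Yes

The purchase adds only to Aditi's holdings (Dmitri's stake shrinks), so Aditi is the only person who could newly come to control Ridgeback.
Aditi holds 65% of Vireo, so Aditi controls Vireo.
Aditi holds 58% of Pellion, so Aditi controls Pellion.
Aditi and Vireo together hold 25% + 55% = 80% of Larkspur, so Aditi controls Larkspur.
Larkspur holds 100% of Quillon, so Aditi controls Quillon.
Neither Aditi nor any entity Aditi controls holds any voting interest in Ridgeback.
So before the transaction, Aditi does not control Ridgeback.
After the purchase, Aditi holds 60% of Ridgeback directly, and Dmitri's stake falls to 40%.
Aditi holds 60% of Ridgeback, so Aditi controls Ridgeback.
Aditi did not control Ridgeback before and does after, so the clause is triggered.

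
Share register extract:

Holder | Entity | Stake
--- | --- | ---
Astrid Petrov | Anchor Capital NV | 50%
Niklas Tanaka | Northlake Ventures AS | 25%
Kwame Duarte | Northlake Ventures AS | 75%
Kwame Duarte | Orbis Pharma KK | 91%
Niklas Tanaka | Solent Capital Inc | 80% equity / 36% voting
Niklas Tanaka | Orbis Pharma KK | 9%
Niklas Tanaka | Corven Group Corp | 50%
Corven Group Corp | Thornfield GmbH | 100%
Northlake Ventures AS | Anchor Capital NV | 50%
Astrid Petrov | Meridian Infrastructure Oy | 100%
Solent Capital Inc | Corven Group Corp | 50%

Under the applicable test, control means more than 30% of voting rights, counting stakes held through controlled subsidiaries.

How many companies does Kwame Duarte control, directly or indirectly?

3

Kwame holds 91% of Orbis, so Kwame controls Orbis.
Kwame holds 75% of Northlake, so Kwame controls Northlake.
Northlake holds 50% of Anchor, so Kwame controls Anchor.
No other company's threshold is met.
Kwame controls 3 companies.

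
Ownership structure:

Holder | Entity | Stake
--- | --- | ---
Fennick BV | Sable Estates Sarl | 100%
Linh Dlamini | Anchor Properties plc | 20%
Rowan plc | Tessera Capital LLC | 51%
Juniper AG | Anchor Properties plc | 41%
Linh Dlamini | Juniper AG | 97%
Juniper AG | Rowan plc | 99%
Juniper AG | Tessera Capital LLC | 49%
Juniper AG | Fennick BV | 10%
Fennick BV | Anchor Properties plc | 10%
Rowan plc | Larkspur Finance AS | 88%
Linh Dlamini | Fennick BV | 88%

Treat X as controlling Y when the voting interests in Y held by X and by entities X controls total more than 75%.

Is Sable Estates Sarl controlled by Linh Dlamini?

Yes

Linh holds 97% of Juniper, so Linh controls Juniper.
Linh and Juniper together hold 88% + 10% = 98% of Fennick, so Linh controls Fennick.
Fennick holds 100% of Sable, so Linh controls Sable.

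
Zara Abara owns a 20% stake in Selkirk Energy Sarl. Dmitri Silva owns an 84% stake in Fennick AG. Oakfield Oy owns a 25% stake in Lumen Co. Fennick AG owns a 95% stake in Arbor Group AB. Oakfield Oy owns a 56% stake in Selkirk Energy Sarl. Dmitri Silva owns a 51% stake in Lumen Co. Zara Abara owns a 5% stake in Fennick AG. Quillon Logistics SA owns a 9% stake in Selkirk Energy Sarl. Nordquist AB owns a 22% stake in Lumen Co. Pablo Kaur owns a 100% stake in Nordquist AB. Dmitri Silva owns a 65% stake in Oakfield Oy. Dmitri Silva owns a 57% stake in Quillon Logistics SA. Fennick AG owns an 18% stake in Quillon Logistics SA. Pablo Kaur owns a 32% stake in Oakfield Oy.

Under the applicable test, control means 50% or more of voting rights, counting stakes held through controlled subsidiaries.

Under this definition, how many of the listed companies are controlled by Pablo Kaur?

Pablo holds 100% of Nordquist, so Pablo controls Nordquist.
No other company's threshold is met.
Pablo controls 1 company.

1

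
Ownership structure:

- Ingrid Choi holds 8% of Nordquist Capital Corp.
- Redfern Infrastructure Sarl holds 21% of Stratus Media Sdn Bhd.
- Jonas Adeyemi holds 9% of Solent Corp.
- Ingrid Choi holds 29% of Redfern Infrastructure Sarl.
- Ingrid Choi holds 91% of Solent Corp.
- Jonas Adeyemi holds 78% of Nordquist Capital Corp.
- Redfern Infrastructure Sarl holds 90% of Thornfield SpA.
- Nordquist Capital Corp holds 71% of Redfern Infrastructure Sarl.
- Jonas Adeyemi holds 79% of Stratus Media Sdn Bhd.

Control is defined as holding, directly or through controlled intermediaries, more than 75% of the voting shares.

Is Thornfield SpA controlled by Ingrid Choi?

No

Ingrid holds 91% of Solent, so Ingrid controls Solent.
Neither Ingrid nor any entity Ingrid controls holds any voting interest in Thornfield.
So Ingrid does not control Thornfield.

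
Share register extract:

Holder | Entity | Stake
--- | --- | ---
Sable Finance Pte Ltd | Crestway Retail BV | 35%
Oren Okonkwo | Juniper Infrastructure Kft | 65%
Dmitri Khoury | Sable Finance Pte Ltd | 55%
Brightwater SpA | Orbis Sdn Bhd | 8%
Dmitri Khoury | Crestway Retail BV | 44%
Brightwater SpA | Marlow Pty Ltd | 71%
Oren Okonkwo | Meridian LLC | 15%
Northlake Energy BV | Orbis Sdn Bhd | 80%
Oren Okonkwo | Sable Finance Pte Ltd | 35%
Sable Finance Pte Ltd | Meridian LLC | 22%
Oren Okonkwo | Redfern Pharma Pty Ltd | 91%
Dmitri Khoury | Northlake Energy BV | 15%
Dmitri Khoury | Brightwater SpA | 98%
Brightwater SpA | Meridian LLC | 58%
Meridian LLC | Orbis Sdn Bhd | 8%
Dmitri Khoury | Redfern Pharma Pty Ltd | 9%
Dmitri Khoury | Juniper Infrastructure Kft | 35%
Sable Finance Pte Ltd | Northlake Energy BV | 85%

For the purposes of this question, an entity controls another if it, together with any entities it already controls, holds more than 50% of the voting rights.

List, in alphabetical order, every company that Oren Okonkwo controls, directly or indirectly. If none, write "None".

Oren holds 91% of Redfern, so Oren controls Redfern.
Oren holds 65% of Juniper, so Oren controls Juniper.
No other company's threshold is met.

Juniper Infrastructure Kft, Redfern Pharma Pty Ltd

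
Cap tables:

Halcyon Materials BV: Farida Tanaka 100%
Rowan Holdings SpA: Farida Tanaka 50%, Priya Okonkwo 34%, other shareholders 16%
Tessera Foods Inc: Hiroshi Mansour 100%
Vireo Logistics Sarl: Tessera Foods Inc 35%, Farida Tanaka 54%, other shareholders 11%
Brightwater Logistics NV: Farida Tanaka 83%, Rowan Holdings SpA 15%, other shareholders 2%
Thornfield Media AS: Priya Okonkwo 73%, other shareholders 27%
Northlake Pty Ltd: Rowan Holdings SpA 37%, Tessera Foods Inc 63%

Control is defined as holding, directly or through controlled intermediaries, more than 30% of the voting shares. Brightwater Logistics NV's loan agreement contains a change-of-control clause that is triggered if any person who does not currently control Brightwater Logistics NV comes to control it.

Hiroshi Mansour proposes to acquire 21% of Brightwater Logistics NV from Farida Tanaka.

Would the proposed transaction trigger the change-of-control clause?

The purchase adds only to Hiroshi's holdings (Farida's stake shrinks), so Hiroshi is the only person who could newly come to control Brightwater.
Hiroshi holds 100% of Tessera, so Hiroshi controls Tessera.
Tessera holds 35% of Vireo, so Hiroshi controls Vireo.
Tessera holds 63% of Northlake, so Hiroshi controls Northlake.
Neither Hiroshi nor any entity Hiroshi controls holds any voting interest in Brightwater.
So before the transaction, Hiroshi does not control Brightwater.
After the purchase, Hiroshi holds 21% of Brightwater directly, and Farida's stake falls to 62%.
After the transaction, Hiroshi's side holds 21% of Brightwater, not > 30%, so Hiroshi still does not control Brightwater.
No new person acquires control, so the clause is not triggered.

No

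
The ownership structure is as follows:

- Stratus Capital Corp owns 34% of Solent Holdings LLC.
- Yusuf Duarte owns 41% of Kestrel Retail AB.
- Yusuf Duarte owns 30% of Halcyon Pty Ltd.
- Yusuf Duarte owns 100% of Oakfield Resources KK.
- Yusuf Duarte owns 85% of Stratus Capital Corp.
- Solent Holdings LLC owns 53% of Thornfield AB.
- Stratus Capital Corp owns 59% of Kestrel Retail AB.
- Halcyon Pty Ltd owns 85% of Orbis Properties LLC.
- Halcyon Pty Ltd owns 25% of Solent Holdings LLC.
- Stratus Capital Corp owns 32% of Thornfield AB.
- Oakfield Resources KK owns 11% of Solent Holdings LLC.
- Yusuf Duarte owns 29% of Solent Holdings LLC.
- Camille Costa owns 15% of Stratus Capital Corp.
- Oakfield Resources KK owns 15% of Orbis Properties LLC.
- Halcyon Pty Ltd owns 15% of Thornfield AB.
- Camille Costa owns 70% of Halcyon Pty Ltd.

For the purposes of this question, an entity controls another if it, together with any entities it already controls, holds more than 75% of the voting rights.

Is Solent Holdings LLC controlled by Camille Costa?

No

Camille's largest direct stake is 70% in Halcyon, which does not meet the threshold, so Camille controls no company.
Neither Camille nor any entity Camille controls holds any voting interest in Solent.
So Camille does not control Solent.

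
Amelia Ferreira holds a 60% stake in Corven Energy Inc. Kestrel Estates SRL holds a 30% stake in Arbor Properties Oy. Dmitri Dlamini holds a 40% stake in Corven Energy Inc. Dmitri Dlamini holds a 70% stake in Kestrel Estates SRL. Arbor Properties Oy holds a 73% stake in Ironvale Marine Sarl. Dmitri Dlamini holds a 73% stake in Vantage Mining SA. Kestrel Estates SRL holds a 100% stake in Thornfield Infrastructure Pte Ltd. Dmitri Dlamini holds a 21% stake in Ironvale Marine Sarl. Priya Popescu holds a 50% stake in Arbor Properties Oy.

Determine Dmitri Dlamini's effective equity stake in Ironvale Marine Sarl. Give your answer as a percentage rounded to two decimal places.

36.33%

Dmitri reaches Ironvale along 2 paths.
Via Kestrel → Arbor: 70% × 30% × 73% = 15.33%.
Direct stake: 21% = 21%.
Total: 15.33% + 21% = 36.33%.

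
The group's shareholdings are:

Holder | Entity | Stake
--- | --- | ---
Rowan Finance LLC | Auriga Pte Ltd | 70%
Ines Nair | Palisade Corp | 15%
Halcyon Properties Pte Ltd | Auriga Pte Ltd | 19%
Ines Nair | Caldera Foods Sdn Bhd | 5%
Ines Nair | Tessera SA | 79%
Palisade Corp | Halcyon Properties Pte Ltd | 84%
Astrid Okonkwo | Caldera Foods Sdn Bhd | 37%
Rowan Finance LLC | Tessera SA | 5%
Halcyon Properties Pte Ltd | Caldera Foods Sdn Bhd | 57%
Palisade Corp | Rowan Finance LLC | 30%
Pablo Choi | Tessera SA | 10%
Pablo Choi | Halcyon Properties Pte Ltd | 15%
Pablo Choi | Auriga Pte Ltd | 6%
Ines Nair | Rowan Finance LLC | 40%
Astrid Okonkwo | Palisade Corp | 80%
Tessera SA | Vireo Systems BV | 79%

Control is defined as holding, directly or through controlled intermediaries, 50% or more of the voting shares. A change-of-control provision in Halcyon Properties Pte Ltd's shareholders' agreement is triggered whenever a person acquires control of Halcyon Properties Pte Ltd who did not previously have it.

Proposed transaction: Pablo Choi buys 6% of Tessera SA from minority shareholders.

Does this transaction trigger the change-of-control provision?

No

The purchase changes only Pablo's holdings, so Pablo is the only person who could newly come to control Halcyon.
Pablo's largest direct stake is 15% in Halcyon, which does not meet the threshold, so Pablo controls no company.
In Halcyon, Pablo's side holds only 15%, not ≥ 50%.
So before the transaction, Pablo does not control Halcyon.
After the purchase, Pablo's direct stake in Tessera rises to 10% + 6% = 16%.
Pablo's side now holds 16% of Tessera, not ≥ 50%, so Pablo still does not control Tessera.
After the transaction, Pablo's side holds 15% of Halcyon, not ≥ 50%, so Pablo still does not control Halcyon.
No new person acquires control, so the clause is not triggered.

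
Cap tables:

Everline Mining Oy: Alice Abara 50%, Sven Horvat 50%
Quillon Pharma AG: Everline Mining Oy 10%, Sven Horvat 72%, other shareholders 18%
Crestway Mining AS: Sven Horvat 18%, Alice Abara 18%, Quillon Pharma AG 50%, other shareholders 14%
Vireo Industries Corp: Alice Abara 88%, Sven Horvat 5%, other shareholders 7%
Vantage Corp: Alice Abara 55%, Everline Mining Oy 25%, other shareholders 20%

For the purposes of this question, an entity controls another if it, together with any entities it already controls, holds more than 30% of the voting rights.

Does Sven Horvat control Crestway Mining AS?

Sven holds 50% of Everline, so Sven controls Everline.
Everline and Sven together hold 10% + 72% = 82% of Quillon, so Sven controls Quillon.
Sven and Quillon together hold 18% + 50% = 68% of Crestway, so Sven controls Crestway.

Yes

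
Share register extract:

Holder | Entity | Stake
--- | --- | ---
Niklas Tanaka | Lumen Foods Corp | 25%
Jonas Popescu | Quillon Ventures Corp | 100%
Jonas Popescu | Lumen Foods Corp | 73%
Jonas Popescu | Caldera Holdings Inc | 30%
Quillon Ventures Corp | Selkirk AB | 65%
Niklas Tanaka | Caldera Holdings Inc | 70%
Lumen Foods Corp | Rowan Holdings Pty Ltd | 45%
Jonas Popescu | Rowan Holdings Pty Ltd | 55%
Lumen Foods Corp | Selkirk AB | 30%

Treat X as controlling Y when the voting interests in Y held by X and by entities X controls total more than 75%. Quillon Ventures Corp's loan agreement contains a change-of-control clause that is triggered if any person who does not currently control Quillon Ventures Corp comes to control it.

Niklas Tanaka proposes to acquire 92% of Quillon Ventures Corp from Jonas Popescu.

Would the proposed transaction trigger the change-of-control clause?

The purchase adds only to Niklas's holdings (Jonas's stake shrinks), so Niklas is the only person who could newly come to control Quillon.
Niklas's largest direct stake is 70% in Caldera, which does not meet the threshold, so Niklas controls no company.
Neither Niklas nor any entity Niklas controls holds any voting interest in Quillon.
So before the transaction, Niklas does not control Quillon.
After the purchase, Niklas holds 92% of Quillon directly, and Jonas's stake falls to 8%.
Niklas holds 92% of Quillon, so Niklas controls Quillon.
Niklas did not control Quillon before and does after, so the clause is triggered.

Yes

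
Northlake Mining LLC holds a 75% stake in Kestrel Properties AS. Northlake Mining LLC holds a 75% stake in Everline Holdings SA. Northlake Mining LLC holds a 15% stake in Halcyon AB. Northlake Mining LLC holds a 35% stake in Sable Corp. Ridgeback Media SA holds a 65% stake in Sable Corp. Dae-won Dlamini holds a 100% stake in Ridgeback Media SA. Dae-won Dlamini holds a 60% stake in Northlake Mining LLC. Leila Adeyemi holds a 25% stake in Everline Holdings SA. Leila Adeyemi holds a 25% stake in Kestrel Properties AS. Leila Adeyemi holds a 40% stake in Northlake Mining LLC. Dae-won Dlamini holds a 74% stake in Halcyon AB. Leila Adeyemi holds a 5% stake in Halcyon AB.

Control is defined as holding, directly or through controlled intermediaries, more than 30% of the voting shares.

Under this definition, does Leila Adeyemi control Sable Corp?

Yes

Leila holds 40% of Northlake, so Leila controls Northlake.
Northlake holds 35% of Sable, so Leila controls Sable.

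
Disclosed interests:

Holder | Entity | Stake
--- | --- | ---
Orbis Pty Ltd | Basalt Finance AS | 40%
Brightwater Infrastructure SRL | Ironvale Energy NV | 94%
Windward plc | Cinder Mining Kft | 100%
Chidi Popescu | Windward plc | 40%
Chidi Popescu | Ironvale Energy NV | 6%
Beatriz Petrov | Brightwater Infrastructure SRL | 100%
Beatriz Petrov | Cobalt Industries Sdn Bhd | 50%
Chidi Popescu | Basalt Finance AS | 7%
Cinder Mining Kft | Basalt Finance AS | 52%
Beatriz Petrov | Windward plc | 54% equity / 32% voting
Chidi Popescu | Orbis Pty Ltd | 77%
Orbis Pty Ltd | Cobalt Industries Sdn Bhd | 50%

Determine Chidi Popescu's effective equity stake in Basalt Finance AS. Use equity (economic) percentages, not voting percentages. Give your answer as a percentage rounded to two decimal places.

Chidi reaches Basalt along 3 paths.
Via Orbis: 77% × 40% = 30.8%.
Direct stake: 7% = 7%.
Via Windward → Cinder: 40% × 100% × 52% = 20.8%.
Total: 30.8% + 7% + 20.8% = 58.6%.
Rounded: 58.60%.

58.60%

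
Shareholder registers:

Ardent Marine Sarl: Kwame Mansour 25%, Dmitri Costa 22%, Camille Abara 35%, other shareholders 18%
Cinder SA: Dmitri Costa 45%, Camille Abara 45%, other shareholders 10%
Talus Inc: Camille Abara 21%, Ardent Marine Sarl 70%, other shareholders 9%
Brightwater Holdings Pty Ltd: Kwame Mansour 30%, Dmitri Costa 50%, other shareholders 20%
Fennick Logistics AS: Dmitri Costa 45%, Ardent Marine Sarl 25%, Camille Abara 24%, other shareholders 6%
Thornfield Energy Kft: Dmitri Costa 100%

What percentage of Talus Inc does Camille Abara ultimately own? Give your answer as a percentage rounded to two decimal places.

Camille reaches Talus along 2 paths.
Direct stake: 21% = 21%.
Via Ardent: 35% × 70% = 24.5%.
Total: 21% + 24.5% = 45.5%.
Rounded: 45.50%.

45.50%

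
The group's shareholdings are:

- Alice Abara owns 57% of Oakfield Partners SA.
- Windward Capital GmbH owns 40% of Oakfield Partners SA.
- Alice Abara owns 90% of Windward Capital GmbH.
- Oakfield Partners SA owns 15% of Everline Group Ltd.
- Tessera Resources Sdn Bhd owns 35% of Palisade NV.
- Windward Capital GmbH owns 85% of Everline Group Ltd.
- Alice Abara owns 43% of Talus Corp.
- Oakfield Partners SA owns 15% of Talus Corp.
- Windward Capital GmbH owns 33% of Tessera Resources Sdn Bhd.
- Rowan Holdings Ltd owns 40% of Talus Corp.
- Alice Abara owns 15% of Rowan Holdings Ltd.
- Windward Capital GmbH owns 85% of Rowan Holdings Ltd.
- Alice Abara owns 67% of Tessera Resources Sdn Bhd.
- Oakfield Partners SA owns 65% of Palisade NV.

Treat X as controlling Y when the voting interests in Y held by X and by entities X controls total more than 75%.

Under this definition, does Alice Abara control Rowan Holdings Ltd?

Alice holds 90% of Windward, so Alice controls Windward.
Alice and Windward together hold 15% + 85% = 100% of Rowan, so Alice controls Rowan.

Yes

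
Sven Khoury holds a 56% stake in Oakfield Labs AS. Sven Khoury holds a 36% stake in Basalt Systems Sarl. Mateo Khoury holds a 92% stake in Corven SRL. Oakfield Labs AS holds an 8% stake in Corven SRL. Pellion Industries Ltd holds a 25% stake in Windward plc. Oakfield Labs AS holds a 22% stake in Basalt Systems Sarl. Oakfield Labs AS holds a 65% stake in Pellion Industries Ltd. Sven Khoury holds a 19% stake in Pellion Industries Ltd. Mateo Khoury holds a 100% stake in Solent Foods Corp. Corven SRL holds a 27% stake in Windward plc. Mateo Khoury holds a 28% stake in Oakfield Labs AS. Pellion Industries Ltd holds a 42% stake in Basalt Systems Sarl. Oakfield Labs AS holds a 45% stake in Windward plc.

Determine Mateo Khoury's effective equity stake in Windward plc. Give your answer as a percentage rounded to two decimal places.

42.59%

Mateo reaches Windward along 4 paths.
Via Oakfield: 28% × 45% = 12.6%.
Via Corven: 92% × 27% = 24.84%.
Via Oakfield → Corven: 28% × 8% × 27% = 0.6048%.
Via Oakfield → Pellion: 28% × 65% × 25% = 4.55%.
Total: 12.6% + 24.84% + 0.6048% + 4.55% = 42.5948%.
Rounded: 42.59%.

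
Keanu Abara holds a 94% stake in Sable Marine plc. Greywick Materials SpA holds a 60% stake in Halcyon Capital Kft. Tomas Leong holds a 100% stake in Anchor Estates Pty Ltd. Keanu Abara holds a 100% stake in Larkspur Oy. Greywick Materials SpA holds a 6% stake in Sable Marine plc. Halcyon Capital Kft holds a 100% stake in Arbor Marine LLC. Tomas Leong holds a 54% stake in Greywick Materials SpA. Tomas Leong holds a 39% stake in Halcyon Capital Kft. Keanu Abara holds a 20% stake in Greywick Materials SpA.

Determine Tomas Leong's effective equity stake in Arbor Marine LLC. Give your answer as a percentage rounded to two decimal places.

71.40%

Tomas reaches Arbor along 2 paths.
Via Greywick → Halcyon: 54% × 60% × 100% = 32.4%.
Via Halcyon: 39% × 100% = 39%.
Total: 32.4% + 39% = 71.4%.
Rounded: 71.40%.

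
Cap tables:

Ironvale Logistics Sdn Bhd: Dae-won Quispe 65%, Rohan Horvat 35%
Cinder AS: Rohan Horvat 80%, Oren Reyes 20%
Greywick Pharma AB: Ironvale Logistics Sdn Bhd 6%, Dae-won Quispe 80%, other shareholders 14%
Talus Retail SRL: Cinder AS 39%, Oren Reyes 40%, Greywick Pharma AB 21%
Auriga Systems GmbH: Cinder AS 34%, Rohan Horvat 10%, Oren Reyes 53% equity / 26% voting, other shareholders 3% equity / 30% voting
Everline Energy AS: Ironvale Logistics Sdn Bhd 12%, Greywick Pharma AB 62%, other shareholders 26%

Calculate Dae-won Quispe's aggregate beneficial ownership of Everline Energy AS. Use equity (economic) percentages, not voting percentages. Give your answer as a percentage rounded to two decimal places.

59.82%

Dae-won reaches Everline along 3 paths.
Via Ironvale: 65% × 12% = 7.8%.
Via Ironvale → Greywick: 65% × 6% × 62% = 2.418%.
Via Greywick: 80% × 62% = 49.6%.
Total: 7.8% + 2.418% + 49.6% = 59.818%.
Rounded: 59.82%.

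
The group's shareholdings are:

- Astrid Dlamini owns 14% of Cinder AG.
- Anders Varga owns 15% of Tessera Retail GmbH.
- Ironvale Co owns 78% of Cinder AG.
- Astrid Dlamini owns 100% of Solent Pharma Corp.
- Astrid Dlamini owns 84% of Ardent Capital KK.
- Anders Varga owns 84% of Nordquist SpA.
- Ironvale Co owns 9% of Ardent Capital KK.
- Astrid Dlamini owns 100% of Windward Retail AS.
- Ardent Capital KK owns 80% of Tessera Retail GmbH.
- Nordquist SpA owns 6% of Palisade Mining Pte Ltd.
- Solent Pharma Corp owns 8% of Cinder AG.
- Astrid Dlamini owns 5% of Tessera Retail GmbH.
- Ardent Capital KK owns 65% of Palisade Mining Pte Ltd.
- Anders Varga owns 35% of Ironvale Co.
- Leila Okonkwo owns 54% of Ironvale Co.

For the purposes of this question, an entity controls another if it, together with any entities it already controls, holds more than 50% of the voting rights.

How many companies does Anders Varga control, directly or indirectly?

Anders holds 84% of Nordquist, so Anders controls Nordquist.
No other company's threshold is met.
Anders controls 1 company.

1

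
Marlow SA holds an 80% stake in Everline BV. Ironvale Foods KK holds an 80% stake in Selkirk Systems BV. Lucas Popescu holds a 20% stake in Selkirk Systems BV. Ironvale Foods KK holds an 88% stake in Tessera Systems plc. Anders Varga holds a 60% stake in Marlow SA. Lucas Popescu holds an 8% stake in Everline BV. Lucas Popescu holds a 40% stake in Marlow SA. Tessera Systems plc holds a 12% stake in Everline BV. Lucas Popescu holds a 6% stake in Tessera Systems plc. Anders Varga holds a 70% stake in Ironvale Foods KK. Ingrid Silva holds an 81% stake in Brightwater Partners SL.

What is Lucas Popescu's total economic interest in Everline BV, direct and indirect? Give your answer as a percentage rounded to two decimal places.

Lucas reaches Everline along 3 paths.
Via Tessera: 6% × 12% = 0.72%.
Via Marlow: 40% × 80% = 32%.
Direct stake: 8% = 8%.
Total: 0.72% + 32% + 8% = 40.72%.

40.72%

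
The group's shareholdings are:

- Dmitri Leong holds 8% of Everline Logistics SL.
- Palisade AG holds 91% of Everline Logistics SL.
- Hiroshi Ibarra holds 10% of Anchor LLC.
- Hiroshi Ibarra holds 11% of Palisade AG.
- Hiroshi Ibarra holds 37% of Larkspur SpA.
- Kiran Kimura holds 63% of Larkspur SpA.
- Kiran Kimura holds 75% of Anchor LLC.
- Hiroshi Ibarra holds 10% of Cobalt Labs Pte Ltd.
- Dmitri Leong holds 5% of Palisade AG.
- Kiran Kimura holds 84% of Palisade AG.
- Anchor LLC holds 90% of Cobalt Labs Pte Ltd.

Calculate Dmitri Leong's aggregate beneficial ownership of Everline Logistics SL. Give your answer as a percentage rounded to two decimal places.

Dmitri reaches Everline along 2 paths.
Via Palisade: 5% × 91% = 4.55%.
Direct stake: 8% = 8%.
Total: 4.55% + 8% = 12.55%.

12.55%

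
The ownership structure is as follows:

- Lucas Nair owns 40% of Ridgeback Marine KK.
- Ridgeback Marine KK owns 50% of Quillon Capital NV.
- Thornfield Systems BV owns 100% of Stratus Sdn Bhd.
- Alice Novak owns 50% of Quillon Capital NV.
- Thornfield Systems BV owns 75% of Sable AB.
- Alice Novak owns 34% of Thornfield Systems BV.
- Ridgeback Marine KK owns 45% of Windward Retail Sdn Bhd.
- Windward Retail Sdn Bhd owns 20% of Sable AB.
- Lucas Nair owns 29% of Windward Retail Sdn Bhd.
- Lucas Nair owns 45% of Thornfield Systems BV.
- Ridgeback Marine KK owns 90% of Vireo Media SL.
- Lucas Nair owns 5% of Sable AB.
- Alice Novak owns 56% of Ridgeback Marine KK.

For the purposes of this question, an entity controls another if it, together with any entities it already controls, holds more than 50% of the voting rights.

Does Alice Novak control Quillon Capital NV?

Yes

Alice holds 56% of Ridgeback, so Alice controls Ridgeback.
Alice and Ridgeback together hold 50% + 50% = 100% of Quillon, so Alice controls Quillon.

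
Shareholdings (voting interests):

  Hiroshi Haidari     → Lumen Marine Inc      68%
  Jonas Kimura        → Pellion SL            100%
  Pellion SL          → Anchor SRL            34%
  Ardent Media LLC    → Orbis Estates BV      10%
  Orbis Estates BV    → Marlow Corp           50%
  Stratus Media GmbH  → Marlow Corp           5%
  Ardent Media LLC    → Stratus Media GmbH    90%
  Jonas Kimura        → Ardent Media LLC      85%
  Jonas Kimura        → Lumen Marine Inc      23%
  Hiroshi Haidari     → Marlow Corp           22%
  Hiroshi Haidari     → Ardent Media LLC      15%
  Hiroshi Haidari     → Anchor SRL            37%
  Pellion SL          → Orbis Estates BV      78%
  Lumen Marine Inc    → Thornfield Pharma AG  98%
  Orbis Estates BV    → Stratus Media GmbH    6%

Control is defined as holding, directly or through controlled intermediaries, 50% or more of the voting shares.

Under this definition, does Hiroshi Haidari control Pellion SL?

No

Hiroshi holds 68% of Lumen, so Hiroshi controls Lumen.
Lumen holds 98% of Thornfield, so Hiroshi controls Thornfield.
Neither Hiroshi nor any entity Hiroshi controls holds any voting interest in Pellion.
So Hiroshi does not control Pellion.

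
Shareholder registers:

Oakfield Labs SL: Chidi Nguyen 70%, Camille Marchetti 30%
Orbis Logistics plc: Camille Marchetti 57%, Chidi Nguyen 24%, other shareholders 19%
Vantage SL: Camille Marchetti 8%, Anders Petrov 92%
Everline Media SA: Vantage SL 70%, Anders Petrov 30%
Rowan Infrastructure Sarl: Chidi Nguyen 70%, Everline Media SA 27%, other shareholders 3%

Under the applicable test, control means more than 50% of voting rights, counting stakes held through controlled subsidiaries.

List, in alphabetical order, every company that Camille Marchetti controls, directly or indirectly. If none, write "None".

Camille holds 57% of Orbis, so Camille controls Orbis.
No other company's threshold is met.

Orbis Logistics plc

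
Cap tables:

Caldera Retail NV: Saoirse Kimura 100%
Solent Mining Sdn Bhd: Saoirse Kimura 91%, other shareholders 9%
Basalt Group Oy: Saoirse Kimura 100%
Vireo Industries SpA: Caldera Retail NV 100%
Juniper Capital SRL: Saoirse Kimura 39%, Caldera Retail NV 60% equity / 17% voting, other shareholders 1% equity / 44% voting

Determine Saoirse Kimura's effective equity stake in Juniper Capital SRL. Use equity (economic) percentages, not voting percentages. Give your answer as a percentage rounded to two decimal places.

99.00%

Saoirse reaches Juniper along 2 paths.
Direct stake: 39% = 39%.
Via Caldera: 100% × 60% = 60%.
Total: 39% + 60% = 99%.
Rounded: 99.00%.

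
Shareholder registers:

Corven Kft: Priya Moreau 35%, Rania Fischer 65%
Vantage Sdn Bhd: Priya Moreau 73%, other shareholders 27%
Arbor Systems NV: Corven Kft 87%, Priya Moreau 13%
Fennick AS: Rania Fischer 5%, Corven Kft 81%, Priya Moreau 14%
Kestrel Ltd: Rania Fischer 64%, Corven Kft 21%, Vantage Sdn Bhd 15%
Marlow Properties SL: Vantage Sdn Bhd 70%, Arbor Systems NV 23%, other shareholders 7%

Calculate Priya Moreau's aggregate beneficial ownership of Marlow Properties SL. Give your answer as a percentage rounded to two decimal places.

61.09%

Priya reaches Marlow along 3 paths.
Via Vantage: 73% × 70% = 51.1%.
Via Corven → Arbor: 35% × 87% × 23% = 7.0035%.
Via Arbor: 13% × 23% = 2.99%.
Total: 51.1% + 7.0035% + 2.99% = 61.0935%.
Rounded: 61.09%.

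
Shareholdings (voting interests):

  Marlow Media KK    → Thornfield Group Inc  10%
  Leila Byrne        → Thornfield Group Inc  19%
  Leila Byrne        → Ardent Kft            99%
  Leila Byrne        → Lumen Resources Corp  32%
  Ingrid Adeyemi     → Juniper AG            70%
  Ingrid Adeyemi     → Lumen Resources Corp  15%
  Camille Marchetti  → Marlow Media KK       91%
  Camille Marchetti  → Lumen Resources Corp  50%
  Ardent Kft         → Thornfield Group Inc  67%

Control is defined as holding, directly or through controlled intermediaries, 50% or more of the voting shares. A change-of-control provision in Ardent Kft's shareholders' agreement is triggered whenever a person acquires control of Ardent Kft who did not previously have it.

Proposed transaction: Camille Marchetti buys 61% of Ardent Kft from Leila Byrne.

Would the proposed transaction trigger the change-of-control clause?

The purchase adds only to Camille's holdings (Leila's stake shrinks), so Camille is the only person who could newly come to control Ardent.
Camille holds 50% of Lumen, so Camille controls Lumen.
Camille holds 91% of Marlow, so Camille controls Marlow.
Neither Camille nor any entity Camille controls holds any voting interest in Ardent.
So before the transaction, Camille does not control Ardent.
After the purchase, Camille holds 61% of Ardent directly, and Leila's stake falls to 38%.
Camille holds 61% of Ardent, so Camille controls Ardent.
Camille did not control Ardent before and does after, so the clause is triggered.

Yes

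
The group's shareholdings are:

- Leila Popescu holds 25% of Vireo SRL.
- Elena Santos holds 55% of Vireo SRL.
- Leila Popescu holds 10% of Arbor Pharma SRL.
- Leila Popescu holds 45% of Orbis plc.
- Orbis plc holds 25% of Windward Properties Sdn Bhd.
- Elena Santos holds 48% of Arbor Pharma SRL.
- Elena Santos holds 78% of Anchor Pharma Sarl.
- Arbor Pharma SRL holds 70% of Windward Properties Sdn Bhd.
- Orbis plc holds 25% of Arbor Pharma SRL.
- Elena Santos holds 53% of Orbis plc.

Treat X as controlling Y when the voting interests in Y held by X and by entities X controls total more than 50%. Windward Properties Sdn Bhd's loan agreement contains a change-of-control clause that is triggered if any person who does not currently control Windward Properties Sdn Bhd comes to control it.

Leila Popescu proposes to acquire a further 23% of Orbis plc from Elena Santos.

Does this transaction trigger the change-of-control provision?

No

The purchase adds only to Leila's holdings (Elena's stake shrinks), so Leila is the only person who could newly come to control Windward.
Leila's largest direct stake is 45% in Orbis, which does not meet the threshold, so Leila controls no company.
Neither Leila nor any entity Leila controls holds any voting interest in Windward.
So before the transaction, Leila does not control Windward.
After the purchase, Leila's direct stake in Orbis rises to 45% + 23% = 68%, and Elena's stake falls to 30%.
Leila holds 68% of Orbis, so Leila controls Orbis.
After the transaction, Leila's side holds 25% of Windward, not > 50%, so Leila still does not control Windward.
No new person acquires control, so the clause is not triggered.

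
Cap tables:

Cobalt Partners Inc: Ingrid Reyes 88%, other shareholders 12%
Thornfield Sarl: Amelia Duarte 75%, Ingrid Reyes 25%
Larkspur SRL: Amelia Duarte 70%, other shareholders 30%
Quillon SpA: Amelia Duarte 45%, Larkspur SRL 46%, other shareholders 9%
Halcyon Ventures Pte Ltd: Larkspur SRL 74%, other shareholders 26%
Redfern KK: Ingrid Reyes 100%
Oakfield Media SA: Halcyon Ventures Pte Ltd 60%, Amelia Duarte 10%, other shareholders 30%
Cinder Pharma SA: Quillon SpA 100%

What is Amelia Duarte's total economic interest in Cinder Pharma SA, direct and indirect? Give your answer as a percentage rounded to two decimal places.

Amelia reaches Cinder along 2 paths.
Via Quillon: 45% × 100% = 45%.
Via Larkspur → Quillon: 70% × 46% × 100% = 32.2%.
Total: 45% + 32.2% = 77.2%.
Rounded: 77.20%.

77.20%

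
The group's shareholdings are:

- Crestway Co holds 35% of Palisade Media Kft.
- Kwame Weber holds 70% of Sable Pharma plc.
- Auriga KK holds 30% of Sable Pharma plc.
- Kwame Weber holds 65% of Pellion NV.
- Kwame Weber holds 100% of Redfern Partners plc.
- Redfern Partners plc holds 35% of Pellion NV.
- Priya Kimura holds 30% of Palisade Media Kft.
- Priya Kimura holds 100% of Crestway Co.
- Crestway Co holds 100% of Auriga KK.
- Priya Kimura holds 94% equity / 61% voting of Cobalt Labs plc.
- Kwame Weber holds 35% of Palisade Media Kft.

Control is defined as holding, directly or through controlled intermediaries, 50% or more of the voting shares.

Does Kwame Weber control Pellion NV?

Yes

Kwame holds 100% of Redfern, so Kwame controls Redfern.
Redfern and Kwame together hold 35% + 65% = 100% of Pellion, so Kwame controls Pellion.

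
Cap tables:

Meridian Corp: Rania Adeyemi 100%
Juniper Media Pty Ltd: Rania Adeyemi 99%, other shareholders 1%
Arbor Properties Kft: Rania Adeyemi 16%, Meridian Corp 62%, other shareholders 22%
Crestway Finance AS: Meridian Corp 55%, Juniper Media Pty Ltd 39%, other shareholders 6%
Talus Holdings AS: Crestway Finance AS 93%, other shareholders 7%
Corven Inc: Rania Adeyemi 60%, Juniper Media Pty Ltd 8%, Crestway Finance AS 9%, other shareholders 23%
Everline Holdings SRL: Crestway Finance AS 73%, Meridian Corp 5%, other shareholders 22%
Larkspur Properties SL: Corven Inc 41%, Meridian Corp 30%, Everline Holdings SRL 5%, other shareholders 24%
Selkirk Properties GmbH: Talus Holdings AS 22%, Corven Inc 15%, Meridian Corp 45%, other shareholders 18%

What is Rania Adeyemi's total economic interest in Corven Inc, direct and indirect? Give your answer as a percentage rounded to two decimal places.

Rania reaches Corven along 4 paths.
Direct stake: 60% = 60%.
Via Juniper: 99% × 8% = 7.92%.
Via Meridian → Crestway: 100% × 55% × 9% = 4.95%.
Via Juniper → Crestway: 99% × 39% × 9% = 3.4749%.
Total: 60% + 7.92% + 4.95% + 3.4749% = 76.3449%.
Rounded: 76.34%.

76.34%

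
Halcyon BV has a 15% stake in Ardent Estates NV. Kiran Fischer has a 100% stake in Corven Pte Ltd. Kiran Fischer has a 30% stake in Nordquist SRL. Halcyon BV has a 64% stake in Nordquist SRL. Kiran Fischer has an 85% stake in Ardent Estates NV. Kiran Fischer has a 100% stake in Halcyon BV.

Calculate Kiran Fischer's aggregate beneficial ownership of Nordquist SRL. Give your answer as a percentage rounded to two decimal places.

Kiran reaches Nordquist along 2 paths.
Direct stake: 30% = 30%.
Via Halcyon: 100% × 64% = 64%.
Total: 30% + 64% = 94%.
Rounded: 94.00%.

94.00%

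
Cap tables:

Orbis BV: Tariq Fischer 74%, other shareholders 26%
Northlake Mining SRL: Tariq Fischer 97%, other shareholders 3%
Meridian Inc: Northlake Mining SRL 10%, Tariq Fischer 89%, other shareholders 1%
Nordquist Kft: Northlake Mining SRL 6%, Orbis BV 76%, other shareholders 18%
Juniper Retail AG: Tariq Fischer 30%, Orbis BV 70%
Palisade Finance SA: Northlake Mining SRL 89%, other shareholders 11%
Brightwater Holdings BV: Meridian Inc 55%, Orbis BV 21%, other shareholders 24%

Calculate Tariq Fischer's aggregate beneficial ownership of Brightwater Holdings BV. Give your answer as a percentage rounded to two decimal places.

Tariq reaches Brightwater along 3 paths.
Via Northlake → Meridian: 97% × 10% × 55% = 5.335%.
Via Meridian: 89% × 55% = 48.95%.
Via Orbis: 74% × 21% = 15.54%.
Total: 5.335% + 48.95% + 15.54% = 69.825%.
Rounded: 69.83%.

69.83%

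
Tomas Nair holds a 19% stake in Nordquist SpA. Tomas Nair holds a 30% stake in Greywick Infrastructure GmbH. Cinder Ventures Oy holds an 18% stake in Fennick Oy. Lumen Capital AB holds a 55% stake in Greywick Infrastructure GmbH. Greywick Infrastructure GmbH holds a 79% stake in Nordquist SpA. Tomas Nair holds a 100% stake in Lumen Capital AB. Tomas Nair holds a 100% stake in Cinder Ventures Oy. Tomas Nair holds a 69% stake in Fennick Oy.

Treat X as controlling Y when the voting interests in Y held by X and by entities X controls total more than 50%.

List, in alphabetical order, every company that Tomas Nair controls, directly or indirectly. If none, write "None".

Tomas holds 100% of Cinder, so Tomas controls Cinder.
Tomas holds 100% of Lumen, so Tomas controls Lumen.
Tomas and Lumen together hold 30% + 55% = 85% of Greywick, so Tomas controls Greywick.
Tomas and Greywick together hold 19% + 79% = 98% of Nordquist, so Tomas controls Nordquist.
Cinder and Tomas together hold 18% + 69% = 87% of Fennick, so Tomas controls Fennick.

Cinder Ventures Oy, Fennick Oy, Greywick Infrastructure GmbH, Lumen Capital AB, Nordquist SpA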